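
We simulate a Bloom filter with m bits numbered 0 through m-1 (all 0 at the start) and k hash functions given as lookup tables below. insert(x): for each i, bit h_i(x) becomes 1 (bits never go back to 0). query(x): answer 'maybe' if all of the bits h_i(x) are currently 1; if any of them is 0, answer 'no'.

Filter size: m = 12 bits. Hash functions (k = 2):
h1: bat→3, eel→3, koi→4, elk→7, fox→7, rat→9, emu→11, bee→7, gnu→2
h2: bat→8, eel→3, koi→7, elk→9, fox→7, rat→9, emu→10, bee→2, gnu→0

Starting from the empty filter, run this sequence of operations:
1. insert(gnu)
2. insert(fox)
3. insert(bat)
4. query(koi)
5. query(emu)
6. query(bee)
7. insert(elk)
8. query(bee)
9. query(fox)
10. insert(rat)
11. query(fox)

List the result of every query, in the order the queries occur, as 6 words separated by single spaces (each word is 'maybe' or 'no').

Answer: no no maybe maybe maybe maybe

Derivation:
Start: bits=000000000000
Op 1: insert gnu -> sets bits 0 2 -> bits=101000000000
Op 2: insert fox -> sets bits 7 -> bits=101000010000
Op 3: insert bat -> sets bits 3 8 -> bits=101100011000
Op 4: query koi -> checks bit4=0, bit7=1 (has a 0) -> no
Op 5: query emu -> checks bit10=0, bit11=0 (has a 0) -> no
Op 6: query bee -> checks bit2=1, bit7=1 (all 1) -> maybe
Op 7: insert elk -> sets bits 7 9 -> bits=101100011100
Op 8: query bee -> checks bit2=1, bit7=1 (all 1) -> maybe
Op 9: query fox -> checks bit7=1 (all 1) -> maybe
Op 10: insert rat -> sets bits 9 -> bits=101100011100
Op 11: query fox -> checks bit7=1 (all 1) -> maybe
Query results in order: no no maybe maybe maybe maybe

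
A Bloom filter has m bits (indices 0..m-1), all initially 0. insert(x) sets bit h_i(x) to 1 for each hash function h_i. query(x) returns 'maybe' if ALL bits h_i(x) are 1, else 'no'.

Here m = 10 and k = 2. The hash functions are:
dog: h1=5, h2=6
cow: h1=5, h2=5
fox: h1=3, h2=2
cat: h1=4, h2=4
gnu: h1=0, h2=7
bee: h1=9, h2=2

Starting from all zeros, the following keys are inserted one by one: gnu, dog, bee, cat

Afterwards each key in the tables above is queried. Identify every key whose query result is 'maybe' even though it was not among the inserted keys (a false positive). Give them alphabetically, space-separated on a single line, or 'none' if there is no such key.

Start: bits=0000000000
After insert 'gnu': sets bits 0 7 -> bits=1000000100
After insert 'dog': sets bits 5 6 -> bits=1000011100
After insert 'bee': sets bits 2 9 -> bits=1010011101
After insert 'cat': sets bits 4 -> bits=1010111101
Not inserted: cow fox — query each against bits=1010111101:
query cow: checks bit5=1 (all 1) -> maybe => FALSE POSITIVE
query fox: checks bit2=1, bit3=0 (has a 0) -> no => not a false positive
False positives (alphabetical): cow

Answer: cow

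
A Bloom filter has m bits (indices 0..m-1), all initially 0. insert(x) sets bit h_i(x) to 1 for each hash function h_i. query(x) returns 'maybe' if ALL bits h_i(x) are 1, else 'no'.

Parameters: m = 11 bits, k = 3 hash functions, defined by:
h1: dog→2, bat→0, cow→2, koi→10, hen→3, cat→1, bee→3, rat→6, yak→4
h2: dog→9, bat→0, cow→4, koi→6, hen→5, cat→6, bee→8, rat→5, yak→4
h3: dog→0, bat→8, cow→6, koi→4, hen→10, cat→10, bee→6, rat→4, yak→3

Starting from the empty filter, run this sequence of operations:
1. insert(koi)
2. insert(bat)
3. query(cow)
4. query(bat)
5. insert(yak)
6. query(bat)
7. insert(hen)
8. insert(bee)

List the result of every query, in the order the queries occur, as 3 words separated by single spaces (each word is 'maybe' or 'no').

Answer: no maybe maybe

Derivation:
Start: bits=00000000000
Op 1: insert koi -> sets bits 4 6 10 -> bits=00001010001
Op 2: insert bat -> sets bits 0 8 -> bits=10001010101
Op 3: query cow -> checks bit2=0, bit4=1, bit6=1 (has a 0) -> no
Op 4: query bat -> checks bit0=1, bit8=1 (all 1) -> maybe
Op 5: insert yak -> sets bits 3 4 -> bits=10011010101
Op 6: query bat -> checks bit0=1, bit8=1 (all 1) -> maybe
Op 7: insert hen -> sets bits 3 5 10 -> bits=10011110101
Op 8: insert bee -> sets bits 3 6 8 -> bits=10011110101
Query results in order: no maybe maybe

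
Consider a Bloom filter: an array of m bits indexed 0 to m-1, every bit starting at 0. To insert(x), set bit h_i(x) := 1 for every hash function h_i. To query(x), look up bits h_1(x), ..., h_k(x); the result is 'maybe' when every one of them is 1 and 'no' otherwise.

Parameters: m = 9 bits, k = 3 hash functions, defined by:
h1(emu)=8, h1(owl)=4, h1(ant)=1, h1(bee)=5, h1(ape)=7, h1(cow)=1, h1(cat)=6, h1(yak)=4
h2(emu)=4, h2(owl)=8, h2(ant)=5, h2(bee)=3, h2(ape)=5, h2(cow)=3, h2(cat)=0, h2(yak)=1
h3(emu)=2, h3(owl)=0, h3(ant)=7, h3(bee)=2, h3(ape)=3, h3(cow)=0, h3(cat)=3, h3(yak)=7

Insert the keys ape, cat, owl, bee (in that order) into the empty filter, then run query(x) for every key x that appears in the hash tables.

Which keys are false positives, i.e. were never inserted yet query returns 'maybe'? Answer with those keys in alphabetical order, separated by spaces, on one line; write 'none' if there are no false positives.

Start: bits=000000000
After insert 'ape': sets bits 3 5 7 -> bits=000101010
After insert 'cat': sets bits 0 3 6 -> bits=100101110
After insert 'owl': sets bits 0 4 8 -> bits=100111111
After insert 'bee': sets bits 2 3 5 -> bits=101111111
Not inserted: ant cow emu yak — query each against bits=101111111:
query ant: checks bit1=0, bit5=1, bit7=1 (has a 0) -> no => not a false positive
query cow: checks bit0=1, bit1=0, bit3=1 (has a 0) -> no => not a false positive
query emu: checks bit2=1, bit4=1, bit8=1 (all 1) -> maybe => FALSE POSITIVE
query yak: checks bit1=0, bit4=1, bit7=1 (has a 0) -> no => not a false positive
False positives (alphabetical): emu

Answer: emu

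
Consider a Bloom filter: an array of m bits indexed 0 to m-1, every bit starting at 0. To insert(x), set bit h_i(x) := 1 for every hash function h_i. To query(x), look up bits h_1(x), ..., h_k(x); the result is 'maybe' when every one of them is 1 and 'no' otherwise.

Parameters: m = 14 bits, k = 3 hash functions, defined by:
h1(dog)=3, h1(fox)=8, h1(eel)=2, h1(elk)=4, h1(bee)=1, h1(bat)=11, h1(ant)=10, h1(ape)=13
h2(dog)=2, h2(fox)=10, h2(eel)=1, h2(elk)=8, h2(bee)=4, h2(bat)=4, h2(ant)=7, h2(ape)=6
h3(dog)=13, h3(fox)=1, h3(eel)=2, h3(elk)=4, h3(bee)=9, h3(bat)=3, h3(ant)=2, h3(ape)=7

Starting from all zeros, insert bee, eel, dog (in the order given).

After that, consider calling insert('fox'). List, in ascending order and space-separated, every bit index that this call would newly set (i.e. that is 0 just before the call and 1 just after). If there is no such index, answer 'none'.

Start: bits=00000000000000
After insert 'bee': sets bits 1 4 9 -> bits=01001000010000
After insert 'eel': sets bits 1 2 -> bits=01101000010000
After insert 'dog': sets bits 2 3 13 -> bits=01111000010001
insert 'fox' would touch bits 1 8 10; currently bit1=1, bit8=0, bit10=0
Bits that are 0 among those (would change 0->1): 8 10

Answer: 8 10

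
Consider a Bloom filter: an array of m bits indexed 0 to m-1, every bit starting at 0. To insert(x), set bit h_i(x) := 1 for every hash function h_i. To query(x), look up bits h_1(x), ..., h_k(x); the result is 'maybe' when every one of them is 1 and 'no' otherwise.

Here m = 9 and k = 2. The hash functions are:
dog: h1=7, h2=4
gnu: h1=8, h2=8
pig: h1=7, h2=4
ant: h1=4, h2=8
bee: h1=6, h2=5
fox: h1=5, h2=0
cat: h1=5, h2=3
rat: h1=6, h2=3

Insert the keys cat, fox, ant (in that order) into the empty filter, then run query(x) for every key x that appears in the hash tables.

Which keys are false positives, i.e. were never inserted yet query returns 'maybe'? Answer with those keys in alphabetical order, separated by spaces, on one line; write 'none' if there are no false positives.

Start: bits=000000000
After insert 'cat': sets bits 3 5 -> bits=000101000
After insert 'fox': sets bits 0 5 -> bits=100101000
After insert 'ant': sets bits 4 8 -> bits=100111001
Not inserted: bee dog gnu pig rat — query each against bits=100111001:
query bee: checks bit5=1, bit6=0 (has a 0) -> no => not a false positive
query dog: checks bit4=1, bit7=0 (has a 0) -> no => not a false positive
query gnu: checks bit8=1 (all 1) -> maybe => FALSE POSITIVE
query pig: checks bit4=1, bit7=0 (has a 0) -> no => not a false positive
query rat: checks bit3=1, bit6=0 (has a 0) -> no => not a false positive
False positives (alphabetical): gnu

Answer: gnu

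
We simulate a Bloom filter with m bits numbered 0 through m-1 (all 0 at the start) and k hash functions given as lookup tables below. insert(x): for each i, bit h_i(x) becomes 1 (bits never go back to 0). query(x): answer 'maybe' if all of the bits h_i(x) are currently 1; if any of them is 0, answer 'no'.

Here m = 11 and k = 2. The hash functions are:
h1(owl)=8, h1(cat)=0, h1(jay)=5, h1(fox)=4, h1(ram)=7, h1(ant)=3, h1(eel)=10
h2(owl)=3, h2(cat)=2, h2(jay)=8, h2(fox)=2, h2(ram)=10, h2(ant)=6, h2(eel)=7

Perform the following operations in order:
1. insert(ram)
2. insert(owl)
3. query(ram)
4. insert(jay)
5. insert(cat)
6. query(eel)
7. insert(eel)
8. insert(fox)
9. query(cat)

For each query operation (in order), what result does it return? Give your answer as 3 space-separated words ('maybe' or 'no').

Answer: maybe maybe maybe

Derivation:
Start: bits=00000000000
Op 1: insert ram -> sets bits 7 10 -> bits=00000001001
Op 2: insert owl -> sets bits 3 8 -> bits=00010001101
Op 3: query ram -> checks bit7=1, bit10=1 (all 1) -> maybe
Op 4: insert jay -> sets bits 5 8 -> bits=00010101101
Op 5: insert cat -> sets bits 0 2 -> bits=10110101101
Op 6: query eel -> checks bit7=1, bit10=1 (all 1) -> maybe
Op 7: insert eel -> sets bits 7 10 -> bits=10110101101
Op 8: insert fox -> sets bits 2 4 -> bits=10111101101
Op 9: query cat -> checks bit0=1, bit2=1 (all 1) -> maybe
Query results in order: maybe maybe maybe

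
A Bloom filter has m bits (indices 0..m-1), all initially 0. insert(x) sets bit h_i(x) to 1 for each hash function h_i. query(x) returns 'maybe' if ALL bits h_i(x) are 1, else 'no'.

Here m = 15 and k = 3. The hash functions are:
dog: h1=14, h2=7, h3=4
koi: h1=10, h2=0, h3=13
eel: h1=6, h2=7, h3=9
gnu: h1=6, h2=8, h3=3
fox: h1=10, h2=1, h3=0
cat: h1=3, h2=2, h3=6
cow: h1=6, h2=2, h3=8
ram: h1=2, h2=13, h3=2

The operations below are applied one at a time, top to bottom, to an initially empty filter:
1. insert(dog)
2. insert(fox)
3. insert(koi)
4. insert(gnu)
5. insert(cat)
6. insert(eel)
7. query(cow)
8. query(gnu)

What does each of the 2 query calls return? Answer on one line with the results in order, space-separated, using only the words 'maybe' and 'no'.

Start: bits=000000000000000
Op 1: insert dog -> sets bits 4 7 14 -> bits=000010010000001
Op 2: insert fox -> sets bits 0 1 10 -> bits=110010010010001
Op 3: insert koi -> sets bits 0 10 13 -> bits=110010010010011
Op 4: insert gnu -> sets bits 3 6 8 -> bits=110110111010011
Op 5: insert cat -> sets bits 2 3 6 -> bits=111110111010011
Op 6: insert eel -> sets bits 6 7 9 -> bits=111110111110011
Op 7: query cow -> checks bit2=1, bit6=1, bit8=1 (all 1) -> maybe
Op 8: query gnu -> checks bit3=1, bit6=1, bit8=1 (all 1) -> maybe
Query results in order: maybe maybe

Answer: maybe maybe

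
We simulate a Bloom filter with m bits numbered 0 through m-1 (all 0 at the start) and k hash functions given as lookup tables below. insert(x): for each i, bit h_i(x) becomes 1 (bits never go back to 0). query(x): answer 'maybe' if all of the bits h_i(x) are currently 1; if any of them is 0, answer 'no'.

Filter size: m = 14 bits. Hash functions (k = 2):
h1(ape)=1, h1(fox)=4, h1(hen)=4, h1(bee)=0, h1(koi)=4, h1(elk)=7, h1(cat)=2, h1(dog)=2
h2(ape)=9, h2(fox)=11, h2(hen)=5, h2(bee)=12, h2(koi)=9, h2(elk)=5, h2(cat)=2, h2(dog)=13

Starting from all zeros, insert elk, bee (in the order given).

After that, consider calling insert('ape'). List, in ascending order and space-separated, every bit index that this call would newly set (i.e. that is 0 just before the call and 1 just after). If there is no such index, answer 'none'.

Start: bits=00000000000000
After insert 'elk': sets bits 5 7 -> bits=00000101000000
After insert 'bee': sets bits 0 12 -> bits=10000101000010
insert 'ape' would touch bits 1 9; currently bit1=0, bit9=0
Bits that are 0 among those (would change 0->1): 1 9

Answer: 1 9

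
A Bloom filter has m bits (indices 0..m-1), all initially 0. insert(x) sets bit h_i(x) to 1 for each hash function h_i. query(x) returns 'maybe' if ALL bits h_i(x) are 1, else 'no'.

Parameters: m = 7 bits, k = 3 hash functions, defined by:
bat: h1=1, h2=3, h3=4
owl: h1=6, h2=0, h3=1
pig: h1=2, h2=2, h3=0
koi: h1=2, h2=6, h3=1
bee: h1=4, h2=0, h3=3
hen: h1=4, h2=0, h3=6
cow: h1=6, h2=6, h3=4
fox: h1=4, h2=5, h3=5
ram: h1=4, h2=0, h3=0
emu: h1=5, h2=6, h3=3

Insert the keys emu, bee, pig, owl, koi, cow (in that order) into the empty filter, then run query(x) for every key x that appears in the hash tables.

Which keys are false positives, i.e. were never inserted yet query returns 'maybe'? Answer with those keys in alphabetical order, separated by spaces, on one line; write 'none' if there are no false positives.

Start: bits=0000000
After insert 'emu': sets bits 3 5 6 -> bits=0001011
After insert 'bee': sets bits 0 3 4 -> bits=1001111
After insert 'pig': sets bits 0 2 -> bits=1011111
After insert 'owl': sets bits 0 1 6 -> bits=1111111
After insert 'koi': sets bits 1 2 6 -> bits=1111111
After insert 'cow': sets bits 4 6 -> bits=1111111
Not inserted: bat fox hen ram — query each against bits=1111111:
query bat: checks bit1=1, bit3=1, bit4=1 (all 1) -> maybe => FALSE POSITIVE
query fox: checks bit4=1, bit5=1 (all 1) -> maybe => FALSE POSITIVE
query hen: checks bit0=1, bit4=1, bit6=1 (all 1) -> maybe => FALSE POSITIVE
query ram: checks bit0=1, bit4=1 (all 1) -> maybe => FALSE POSITIVE
False positives (alphabetical): bat fox hen ram

Answer: bat fox hen ram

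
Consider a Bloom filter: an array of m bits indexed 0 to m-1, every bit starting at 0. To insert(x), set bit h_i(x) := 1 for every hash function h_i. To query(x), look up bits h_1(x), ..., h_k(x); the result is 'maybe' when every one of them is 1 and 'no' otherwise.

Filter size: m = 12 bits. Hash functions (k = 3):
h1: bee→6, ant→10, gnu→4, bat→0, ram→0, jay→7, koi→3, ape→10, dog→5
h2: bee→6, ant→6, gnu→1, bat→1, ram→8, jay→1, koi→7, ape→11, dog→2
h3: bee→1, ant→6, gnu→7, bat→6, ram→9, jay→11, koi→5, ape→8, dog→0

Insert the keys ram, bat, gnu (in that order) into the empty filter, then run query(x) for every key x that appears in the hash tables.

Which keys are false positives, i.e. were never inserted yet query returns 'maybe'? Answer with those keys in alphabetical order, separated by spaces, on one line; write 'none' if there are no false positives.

Start: bits=000000000000
After insert 'ram': sets bits 0 8 9 -> bits=100000001100
After insert 'bat': sets bits 0 1 6 -> bits=110000101100
After insert 'gnu': sets bits 1 4 7 -> bits=110010111100
Not inserted: ant ape bee dog jay koi — query each against bits=110010111100:
query ant: checks bit6=1, bit10=0 (has a 0) -> no => not a false positive
query ape: checks bit8=1, bit10=0, bit11=0 (has a 0) -> no => not a false positive
query bee: checks bit1=1, bit6=1 (all 1) -> maybe => FALSE POSITIVE
query dog: checks bit0=1, bit2=0, bit5=0 (has a 0) -> no => not a false positive
query jay: checks bit1=1, bit7=1, bit11=0 (has a 0) -> no => not a false positive
query koi: checks bit3=0, bit5=0, bit7=1 (has a 0) -> no => not a false positive
False positives (alphabetical): bee

Answer: bee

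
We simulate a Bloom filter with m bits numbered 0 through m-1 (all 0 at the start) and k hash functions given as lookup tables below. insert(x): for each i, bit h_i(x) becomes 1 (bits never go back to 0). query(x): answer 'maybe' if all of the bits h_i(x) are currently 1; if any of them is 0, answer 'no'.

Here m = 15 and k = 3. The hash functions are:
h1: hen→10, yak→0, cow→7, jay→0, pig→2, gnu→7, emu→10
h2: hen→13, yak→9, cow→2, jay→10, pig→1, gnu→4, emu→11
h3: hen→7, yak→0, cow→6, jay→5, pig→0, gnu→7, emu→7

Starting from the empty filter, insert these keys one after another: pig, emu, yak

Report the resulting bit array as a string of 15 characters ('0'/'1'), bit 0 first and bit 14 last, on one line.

Answer: 111000010111000

Derivation:
Start: bits=000000000000000
After insert 'pig': sets bits 0 1 2 -> bits=111000000000000
After insert 'emu': sets bits 7 10 11 -> bits=111000010011000
After insert 'yak': sets bits 0 9 -> bits=111000010111000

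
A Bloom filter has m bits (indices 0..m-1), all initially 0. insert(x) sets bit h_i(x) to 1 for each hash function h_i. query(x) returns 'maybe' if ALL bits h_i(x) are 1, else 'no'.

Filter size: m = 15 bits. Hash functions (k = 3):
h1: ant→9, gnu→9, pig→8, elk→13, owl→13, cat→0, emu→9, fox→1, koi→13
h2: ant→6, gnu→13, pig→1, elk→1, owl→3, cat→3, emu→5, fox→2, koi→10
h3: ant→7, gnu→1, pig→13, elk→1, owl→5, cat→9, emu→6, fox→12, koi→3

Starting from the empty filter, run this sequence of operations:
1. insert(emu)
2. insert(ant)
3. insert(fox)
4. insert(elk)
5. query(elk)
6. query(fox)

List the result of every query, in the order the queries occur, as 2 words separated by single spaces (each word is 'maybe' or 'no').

Start: bits=000000000000000
Op 1: insert emu -> sets bits 5 6 9 -> bits=000001100100000
Op 2: insert ant -> sets bits 6 7 9 -> bits=000001110100000
Op 3: insert fox -> sets bits 1 2 12 -> bits=011001110100100
Op 4: insert elk -> sets bits 1 13 -> bits=011001110100110
Op 5: query elk -> checks bit1=1, bit13=1 (all 1) -> maybe
Op 6: query fox -> checks bit1=1, bit2=1, bit12=1 (all 1) -> maybe
Query results in order: maybe maybe

Answer: maybe maybe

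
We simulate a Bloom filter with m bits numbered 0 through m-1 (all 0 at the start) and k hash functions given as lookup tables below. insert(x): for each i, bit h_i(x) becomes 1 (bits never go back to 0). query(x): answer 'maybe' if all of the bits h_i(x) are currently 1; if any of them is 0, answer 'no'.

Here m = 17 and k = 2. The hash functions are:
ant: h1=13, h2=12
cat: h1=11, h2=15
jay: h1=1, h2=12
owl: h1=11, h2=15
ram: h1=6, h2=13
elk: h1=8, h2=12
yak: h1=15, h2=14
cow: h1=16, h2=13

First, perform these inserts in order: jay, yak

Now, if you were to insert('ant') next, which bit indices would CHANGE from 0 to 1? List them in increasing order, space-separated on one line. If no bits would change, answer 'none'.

Start: bits=00000000000000000
After insert 'jay': sets bits 1 12 -> bits=01000000000010000
After insert 'yak': sets bits 14 15 -> bits=01000000000010110
insert 'ant' would touch bits 12 13; currently bit12=1, bit13=0
Bits that are 0 among those (would change 0->1): 13

Answer: 13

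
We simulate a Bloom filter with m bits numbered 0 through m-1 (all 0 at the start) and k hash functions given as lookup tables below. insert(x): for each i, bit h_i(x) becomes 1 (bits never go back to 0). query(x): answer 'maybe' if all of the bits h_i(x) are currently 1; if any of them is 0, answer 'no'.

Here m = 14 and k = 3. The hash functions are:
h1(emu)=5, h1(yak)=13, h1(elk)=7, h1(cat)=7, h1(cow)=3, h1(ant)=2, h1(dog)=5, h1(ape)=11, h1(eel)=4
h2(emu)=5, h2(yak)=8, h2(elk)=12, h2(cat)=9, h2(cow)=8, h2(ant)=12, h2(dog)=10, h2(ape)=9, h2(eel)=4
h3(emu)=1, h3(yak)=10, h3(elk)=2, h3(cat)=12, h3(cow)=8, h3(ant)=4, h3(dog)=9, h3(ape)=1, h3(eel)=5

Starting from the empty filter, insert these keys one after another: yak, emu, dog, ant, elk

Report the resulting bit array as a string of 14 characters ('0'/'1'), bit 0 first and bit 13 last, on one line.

Start: bits=00000000000000
After insert 'yak': sets bits 8 10 13 -> bits=00000000101001
After insert 'emu': sets bits 1 5 -> bits=01000100101001
After insert 'dog': sets bits 5 9 10 -> bits=01000100111001
After insert 'ant': sets bits 2 4 12 -> bits=01101100111011
After insert 'elk': sets bits 2 7 12 -> bits=01101101111011

Answer: 01101101111011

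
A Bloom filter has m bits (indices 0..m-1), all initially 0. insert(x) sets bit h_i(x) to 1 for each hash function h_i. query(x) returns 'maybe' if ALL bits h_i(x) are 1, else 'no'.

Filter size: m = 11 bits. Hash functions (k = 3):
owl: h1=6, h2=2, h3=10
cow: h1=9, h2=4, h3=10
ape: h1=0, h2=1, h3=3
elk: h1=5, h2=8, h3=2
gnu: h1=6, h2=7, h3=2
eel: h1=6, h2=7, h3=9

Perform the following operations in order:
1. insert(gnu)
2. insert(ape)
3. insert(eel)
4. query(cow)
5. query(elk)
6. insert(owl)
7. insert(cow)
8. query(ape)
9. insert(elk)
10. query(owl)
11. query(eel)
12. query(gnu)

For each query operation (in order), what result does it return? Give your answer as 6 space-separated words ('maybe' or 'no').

Answer: no no maybe maybe maybe maybe

Derivation:
Start: bits=00000000000
Op 1: insert gnu -> sets bits 2 6 7 -> bits=00100011000
Op 2: insert ape -> sets bits 0 1 3 -> bits=11110011000
Op 3: insert eel -> sets bits 6 7 9 -> bits=11110011010
Op 4: query cow -> checks bit4=0, bit9=1, bit10=0 (has a 0) -> no
Op 5: query elk -> checks bit2=1, bit5=0, bit8=0 (has a 0) -> no
Op 6: insert owl -> sets bits 2 6 10 -> bits=11110011011
Op 7: insert cow -> sets bits 4 9 10 -> bits=11111011011
Op 8: query ape -> checks bit0=1, bit1=1, bit3=1 (all 1) -> maybe
Op 9: insert elk -> sets bits 2 5 8 -> bits=11111111111
Op 10: query owl -> checks bit2=1, bit6=1, bit10=1 (all 1) -> maybe
Op 11: query eel -> checks bit6=1, bit7=1, bit9=1 (all 1) -> maybe
Op 12: query gnu -> checks bit2=1, bit6=1, bit7=1 (all 1) -> maybe
Query results in order: no no maybe maybe maybe maybe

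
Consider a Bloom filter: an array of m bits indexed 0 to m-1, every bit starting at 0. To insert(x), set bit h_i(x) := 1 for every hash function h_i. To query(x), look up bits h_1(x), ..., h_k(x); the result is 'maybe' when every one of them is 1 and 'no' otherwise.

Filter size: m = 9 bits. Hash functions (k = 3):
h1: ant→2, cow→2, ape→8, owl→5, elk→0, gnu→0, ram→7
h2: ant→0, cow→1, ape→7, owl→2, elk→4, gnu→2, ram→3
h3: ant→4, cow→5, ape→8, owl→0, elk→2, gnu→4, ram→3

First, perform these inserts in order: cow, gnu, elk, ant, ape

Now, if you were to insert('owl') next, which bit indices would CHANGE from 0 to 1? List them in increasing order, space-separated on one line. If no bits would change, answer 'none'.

Start: bits=000000000
After insert 'cow': sets bits 1 2 5 -> bits=011001000
After insert 'gnu': sets bits 0 2 4 -> bits=111011000
After insert 'elk': sets bits 0 2 4 -> bits=111011000
After insert 'ant': sets bits 0 2 4 -> bits=111011000
After insert 'ape': sets bits 7 8 -> bits=111011011
insert 'owl' would touch bits 0 2 5; currently bit0=1, bit2=1, bit5=1
Bits that are 0 among those (would change 0->1): none

Answer: none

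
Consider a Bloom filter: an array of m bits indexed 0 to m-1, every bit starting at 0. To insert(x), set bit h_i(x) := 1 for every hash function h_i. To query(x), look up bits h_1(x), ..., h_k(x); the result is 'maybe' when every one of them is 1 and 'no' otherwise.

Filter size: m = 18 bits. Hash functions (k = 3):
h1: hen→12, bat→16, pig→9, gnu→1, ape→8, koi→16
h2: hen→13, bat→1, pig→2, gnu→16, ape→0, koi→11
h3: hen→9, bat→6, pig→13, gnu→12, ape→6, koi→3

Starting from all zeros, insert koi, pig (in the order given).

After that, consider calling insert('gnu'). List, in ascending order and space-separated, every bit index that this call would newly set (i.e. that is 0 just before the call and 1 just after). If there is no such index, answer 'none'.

Answer: 1 12

Derivation:
Start: bits=000000000000000000
After insert 'koi': sets bits 3 11 16 -> bits=000100000001000010
After insert 'pig': sets bits 2 9 13 -> bits=001100000101010010
insert 'gnu' would touch bits 1 12 16; currently bit1=0, bit12=0, bit16=1
Bits that are 0 among those (would change 0->1): 1 12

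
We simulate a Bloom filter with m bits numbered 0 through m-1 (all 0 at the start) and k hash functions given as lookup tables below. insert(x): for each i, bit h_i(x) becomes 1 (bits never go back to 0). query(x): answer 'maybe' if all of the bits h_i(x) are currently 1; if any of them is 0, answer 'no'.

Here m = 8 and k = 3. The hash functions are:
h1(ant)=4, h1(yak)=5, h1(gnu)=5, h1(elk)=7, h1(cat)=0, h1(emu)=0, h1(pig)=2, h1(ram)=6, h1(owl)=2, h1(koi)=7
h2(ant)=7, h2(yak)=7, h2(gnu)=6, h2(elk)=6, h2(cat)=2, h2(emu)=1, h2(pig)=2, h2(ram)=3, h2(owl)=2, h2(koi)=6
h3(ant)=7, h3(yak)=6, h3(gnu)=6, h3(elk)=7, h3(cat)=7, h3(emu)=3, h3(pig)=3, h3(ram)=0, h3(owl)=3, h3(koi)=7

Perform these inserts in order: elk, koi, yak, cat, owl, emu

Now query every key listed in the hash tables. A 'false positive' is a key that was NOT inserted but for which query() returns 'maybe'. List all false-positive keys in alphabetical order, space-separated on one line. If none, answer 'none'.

Answer: gnu pig ram

Derivation:
Start: bits=00000000
After insert 'elk': sets bits 6 7 -> bits=00000011
After insert 'koi': sets bits 6 7 -> bits=00000011
After insert 'yak': sets bits 5 6 7 -> bits=00000111
After insert 'cat': sets bits 0 2 7 -> bits=10100111
After insert 'owl': sets bits 2 3 -> bits=10110111
After insert 'emu': sets bits 0 1 3 -> bits=11110111
Not inserted: ant gnu pig ram — query each against bits=11110111:
query ant: checks bit4=0, bit7=1 (has a 0) -> no => not a false positive
query gnu: checks bit5=1, bit6=1 (all 1) -> maybe => FALSE POSITIVE
query pig: checks bit2=1, bit3=1 (all 1) -> maybe => FALSE POSITIVE
query ram: checks bit0=1, bit3=1, bit6=1 (all 1) -> maybe => FALSE POSITIVE
False positives (alphabetical): gnu pig ram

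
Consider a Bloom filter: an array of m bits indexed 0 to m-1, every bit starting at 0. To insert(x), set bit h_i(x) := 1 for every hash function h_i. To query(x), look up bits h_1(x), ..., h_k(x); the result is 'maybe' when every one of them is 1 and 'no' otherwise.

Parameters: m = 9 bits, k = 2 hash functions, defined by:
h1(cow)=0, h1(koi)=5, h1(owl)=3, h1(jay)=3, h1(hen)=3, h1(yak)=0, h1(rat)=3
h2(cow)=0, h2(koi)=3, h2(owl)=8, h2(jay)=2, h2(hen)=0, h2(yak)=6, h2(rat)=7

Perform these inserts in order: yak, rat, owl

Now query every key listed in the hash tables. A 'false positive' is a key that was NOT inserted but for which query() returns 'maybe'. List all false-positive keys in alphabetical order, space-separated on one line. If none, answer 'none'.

Start: bits=000000000
After insert 'yak': sets bits 0 6 -> bits=100000100
After insert 'rat': sets bits 3 7 -> bits=100100110
After insert 'owl': sets bits 3 8 -> bits=100100111
Not inserted: cow hen jay koi — query each against bits=100100111:
query cow: checks bit0=1 (all 1) -> maybe => FALSE POSITIVE
query hen: checks bit0=1, bit3=1 (all 1) -> maybe => FALSE POSITIVE
query jay: checks bit2=0, bit3=1 (has a 0) -> no => not a false positive
query koi: checks bit3=1, bit5=0 (has a 0) -> no => not a false positive
False positives (alphabetical): cow hen

Answer: cow hen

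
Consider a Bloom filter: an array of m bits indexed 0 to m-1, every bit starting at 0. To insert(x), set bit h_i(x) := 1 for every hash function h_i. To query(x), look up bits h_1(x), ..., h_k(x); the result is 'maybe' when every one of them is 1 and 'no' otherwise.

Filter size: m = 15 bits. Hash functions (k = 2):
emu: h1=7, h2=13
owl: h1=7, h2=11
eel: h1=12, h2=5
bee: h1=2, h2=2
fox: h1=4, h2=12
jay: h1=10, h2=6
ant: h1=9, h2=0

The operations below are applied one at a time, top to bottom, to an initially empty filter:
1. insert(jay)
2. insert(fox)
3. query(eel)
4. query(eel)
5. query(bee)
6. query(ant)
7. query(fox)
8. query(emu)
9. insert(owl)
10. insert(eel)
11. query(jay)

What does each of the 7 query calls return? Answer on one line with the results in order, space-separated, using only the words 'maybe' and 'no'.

Start: bits=000000000000000
Op 1: insert jay -> sets bits 6 10 -> bits=000000100010000
Op 2: insert fox -> sets bits 4 12 -> bits=000010100010100
Op 3: query eel -> checks bit5=0, bit12=1 (has a 0) -> no
Op 4: query eel -> checks bit5=0, bit12=1 (has a 0) -> no
Op 5: query bee -> checks bit2=0 (has a 0) -> no
Op 6: query ant -> checks bit0=0, bit9=0 (has a 0) -> no
Op 7: query fox -> checks bit4=1, bit12=1 (all 1) -> maybe
Op 8: query emu -> checks bit7=0, bit13=0 (has a 0) -> no
Op 9: insert owl -> sets bits 7 11 -> bits=000010110011100
Op 10: insert eel -> sets bits 5 12 -> bits=000011110011100
Op 11: query jay -> checks bit6=1, bit10=1 (all 1) -> maybe
Query results in order: no no no no maybe no maybe

Answer: no no no no maybe no maybe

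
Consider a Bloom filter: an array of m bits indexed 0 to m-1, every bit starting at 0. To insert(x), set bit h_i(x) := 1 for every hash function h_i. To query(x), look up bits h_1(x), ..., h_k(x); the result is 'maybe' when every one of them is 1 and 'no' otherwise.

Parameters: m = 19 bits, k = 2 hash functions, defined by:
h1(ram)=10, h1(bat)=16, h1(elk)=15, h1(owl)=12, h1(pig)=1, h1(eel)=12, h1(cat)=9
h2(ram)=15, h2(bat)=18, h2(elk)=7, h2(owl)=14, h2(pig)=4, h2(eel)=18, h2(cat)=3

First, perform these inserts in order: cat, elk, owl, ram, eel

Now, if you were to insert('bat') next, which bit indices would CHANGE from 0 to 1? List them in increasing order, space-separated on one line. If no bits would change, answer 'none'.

Answer: 16

Derivation:
Start: bits=0000000000000000000
After insert 'cat': sets bits 3 9 -> bits=0001000001000000000
After insert 'elk': sets bits 7 15 -> bits=0001000101000001000
After insert 'owl': sets bits 12 14 -> bits=0001000101001011000
After insert 'ram': sets bits 10 15 -> bits=0001000101101011000
After insert 'eel': sets bits 12 18 -> bits=0001000101101011001
insert 'bat' would touch bits 16 18; currently bit16=0, bit18=1
Bits that are 0 among those (would change 0->1): 16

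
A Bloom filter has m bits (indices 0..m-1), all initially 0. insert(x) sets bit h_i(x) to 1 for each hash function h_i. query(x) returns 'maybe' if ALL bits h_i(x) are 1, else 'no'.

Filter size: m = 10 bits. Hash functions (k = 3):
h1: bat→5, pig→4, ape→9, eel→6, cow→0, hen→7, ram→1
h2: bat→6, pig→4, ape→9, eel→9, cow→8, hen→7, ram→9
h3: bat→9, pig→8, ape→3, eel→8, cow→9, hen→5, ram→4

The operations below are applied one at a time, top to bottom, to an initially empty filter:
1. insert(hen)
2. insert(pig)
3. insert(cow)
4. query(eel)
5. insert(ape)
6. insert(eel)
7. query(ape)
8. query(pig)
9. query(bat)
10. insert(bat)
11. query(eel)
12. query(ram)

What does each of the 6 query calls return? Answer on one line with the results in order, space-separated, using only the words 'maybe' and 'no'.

Start: bits=0000000000
Op 1: insert hen -> sets bits 5 7 -> bits=0000010100
Op 2: insert pig -> sets bits 4 8 -> bits=0000110110
Op 3: insert cow -> sets bits 0 8 9 -> bits=1000110111
Op 4: query eel -> checks bit6=0, bit8=1, bit9=1 (has a 0) -> no
Op 5: insert ape -> sets bits 3 9 -> bits=1001110111
Op 6: insert eel -> sets bits 6 8 9 -> bits=1001111111
Op 7: query ape -> checks bit3=1, bit9=1 (all 1) -> maybe
Op 8: query pig -> checks bit4=1, bit8=1 (all 1) -> maybe
Op 9: query bat -> checks bit5=1, bit6=1, bit9=1 (all 1) -> maybe
Op 10: insert bat -> sets bits 5 6 9 -> bits=1001111111
Op 11: query eel -> checks bit6=1, bit8=1, bit9=1 (all 1) -> maybe
Op 12: query ram -> checks bit1=0, bit4=1, bit9=1 (has a 0) -> no
Query results in order: no maybe maybe maybe maybe no

Answer: no maybe maybe maybe maybe no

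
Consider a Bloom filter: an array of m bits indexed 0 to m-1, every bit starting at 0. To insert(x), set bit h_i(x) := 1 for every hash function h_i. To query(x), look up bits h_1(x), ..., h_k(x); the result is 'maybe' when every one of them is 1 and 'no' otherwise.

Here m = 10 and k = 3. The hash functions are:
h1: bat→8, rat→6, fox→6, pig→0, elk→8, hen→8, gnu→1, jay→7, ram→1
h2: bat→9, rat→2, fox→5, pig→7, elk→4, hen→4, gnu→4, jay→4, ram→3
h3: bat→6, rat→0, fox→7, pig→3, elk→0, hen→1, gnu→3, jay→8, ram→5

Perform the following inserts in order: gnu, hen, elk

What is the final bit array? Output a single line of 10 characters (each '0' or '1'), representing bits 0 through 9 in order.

Start: bits=0000000000
After insert 'gnu': sets bits 1 3 4 -> bits=0101100000
After insert 'hen': sets bits 1 4 8 -> bits=0101100010
After insert 'elk': sets bits 0 4 8 -> bits=1101100010

Answer: 1101100010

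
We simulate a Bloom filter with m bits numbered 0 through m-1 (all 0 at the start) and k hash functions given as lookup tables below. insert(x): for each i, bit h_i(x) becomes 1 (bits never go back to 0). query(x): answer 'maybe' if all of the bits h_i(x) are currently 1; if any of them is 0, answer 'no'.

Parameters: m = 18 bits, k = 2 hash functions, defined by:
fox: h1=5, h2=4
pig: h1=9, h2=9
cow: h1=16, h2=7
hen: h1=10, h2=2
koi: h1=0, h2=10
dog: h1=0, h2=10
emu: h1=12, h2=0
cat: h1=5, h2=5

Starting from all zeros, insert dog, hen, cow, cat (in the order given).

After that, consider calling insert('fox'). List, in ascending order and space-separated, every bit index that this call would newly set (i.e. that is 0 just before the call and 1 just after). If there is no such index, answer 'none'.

Start: bits=000000000000000000
After insert 'dog': sets bits 0 10 -> bits=100000000010000000
After insert 'hen': sets bits 2 10 -> bits=101000000010000000
After insert 'cow': sets bits 7 16 -> bits=101000010010000010
After insert 'cat': sets bits 5 -> bits=101001010010000010
insert 'fox' would touch bits 4 5; currently bit4=0, bit5=1
Bits that are 0 among those (would change 0->1): 4

Answer: 4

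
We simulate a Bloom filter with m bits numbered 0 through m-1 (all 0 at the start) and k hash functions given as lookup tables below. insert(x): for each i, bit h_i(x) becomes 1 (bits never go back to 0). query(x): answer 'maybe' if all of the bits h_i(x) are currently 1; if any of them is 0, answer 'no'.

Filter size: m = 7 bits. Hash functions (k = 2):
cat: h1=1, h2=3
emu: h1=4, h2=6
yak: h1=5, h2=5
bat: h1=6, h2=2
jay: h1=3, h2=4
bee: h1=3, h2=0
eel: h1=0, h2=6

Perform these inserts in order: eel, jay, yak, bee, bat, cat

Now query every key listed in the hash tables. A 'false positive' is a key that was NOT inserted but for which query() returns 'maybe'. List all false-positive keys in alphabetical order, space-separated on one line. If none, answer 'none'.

Answer: emu

Derivation:
Start: bits=0000000
After insert 'eel': sets bits 0 6 -> bits=1000001
After insert 'jay': sets bits 3 4 -> bits=1001101
After insert 'yak': sets bits 5 -> bits=1001111
After insert 'bee': sets bits 0 3 -> bits=1001111
After insert 'bat': sets bits 2 6 -> bits=1011111
After insert 'cat': sets bits 1 3 -> bits=1111111
Not inserted: emu — query each against bits=1111111:
query emu: checks bit4=1, bit6=1 (all 1) -> maybe => FALSE POSITIVE
False positives (alphabetical): emu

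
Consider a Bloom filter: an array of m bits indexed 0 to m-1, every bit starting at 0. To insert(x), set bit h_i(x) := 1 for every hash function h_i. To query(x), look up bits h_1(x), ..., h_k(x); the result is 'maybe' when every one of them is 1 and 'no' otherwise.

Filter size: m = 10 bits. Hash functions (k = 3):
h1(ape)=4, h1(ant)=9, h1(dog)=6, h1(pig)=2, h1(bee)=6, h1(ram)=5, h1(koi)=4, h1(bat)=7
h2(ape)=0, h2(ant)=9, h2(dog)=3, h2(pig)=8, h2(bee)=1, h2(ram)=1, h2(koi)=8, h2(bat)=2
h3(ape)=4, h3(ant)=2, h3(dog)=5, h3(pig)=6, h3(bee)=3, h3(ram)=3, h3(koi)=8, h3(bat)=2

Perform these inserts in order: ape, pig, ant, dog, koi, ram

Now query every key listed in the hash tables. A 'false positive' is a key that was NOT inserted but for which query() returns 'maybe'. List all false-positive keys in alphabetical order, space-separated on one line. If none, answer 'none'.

Start: bits=0000000000
After insert 'ape': sets bits 0 4 -> bits=1000100000
After insert 'pig': sets bits 2 6 8 -> bits=1010101010
After insert 'ant': sets bits 2 9 -> bits=1010101011
After insert 'dog': sets bits 3 5 6 -> bits=1011111011
After insert 'koi': sets bits 4 8 -> bits=1011111011
After insert 'ram': sets bits 1 3 5 -> bits=1111111011
Not inserted: bat bee — query each against bits=1111111011:
query bat: checks bit2=1, bit7=0 (has a 0) -> no => not a false positive
query bee: checks bit1=1, bit3=1, bit6=1 (all 1) -> maybe => FALSE POSITIVE
False positives (alphabetical): bee

Answer: bee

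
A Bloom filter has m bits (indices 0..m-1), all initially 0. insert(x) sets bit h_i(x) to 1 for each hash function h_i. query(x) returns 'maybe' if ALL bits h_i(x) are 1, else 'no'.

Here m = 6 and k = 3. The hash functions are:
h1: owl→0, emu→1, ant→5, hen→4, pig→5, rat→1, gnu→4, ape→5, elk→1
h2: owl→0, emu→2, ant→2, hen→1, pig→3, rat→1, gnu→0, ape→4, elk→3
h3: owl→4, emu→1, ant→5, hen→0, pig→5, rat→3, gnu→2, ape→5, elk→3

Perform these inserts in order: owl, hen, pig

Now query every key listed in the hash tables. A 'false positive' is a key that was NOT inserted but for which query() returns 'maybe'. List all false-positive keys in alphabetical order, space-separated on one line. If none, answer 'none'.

Answer: ape elk rat

Derivation:
Start: bits=000000
After insert 'owl': sets bits 0 4 -> bits=100010
After insert 'hen': sets bits 0 1 4 -> bits=110010
After insert 'pig': sets bits 3 5 -> bits=110111
Not inserted: ant ape elk emu gnu rat — query each against bits=110111:
query ant: checks bit2=0, bit5=1 (has a 0) -> no => not a false positive
query ape: checks bit4=1, bit5=1 (all 1) -> maybe => FALSE POSITIVE
query elk: checks bit1=1, bit3=1 (all 1) -> maybe => FALSE POSITIVE
query emu: checks bit1=1, bit2=0 (has a 0) -> no => not a false positive
query gnu: checks bit0=1, bit2=0, bit4=1 (has a 0) -> no => not a false positive
query rat: checks bit1=1, bit3=1 (all 1) -> maybe => FALSE POSITIVE
False positives (alphabetical): ape elk rat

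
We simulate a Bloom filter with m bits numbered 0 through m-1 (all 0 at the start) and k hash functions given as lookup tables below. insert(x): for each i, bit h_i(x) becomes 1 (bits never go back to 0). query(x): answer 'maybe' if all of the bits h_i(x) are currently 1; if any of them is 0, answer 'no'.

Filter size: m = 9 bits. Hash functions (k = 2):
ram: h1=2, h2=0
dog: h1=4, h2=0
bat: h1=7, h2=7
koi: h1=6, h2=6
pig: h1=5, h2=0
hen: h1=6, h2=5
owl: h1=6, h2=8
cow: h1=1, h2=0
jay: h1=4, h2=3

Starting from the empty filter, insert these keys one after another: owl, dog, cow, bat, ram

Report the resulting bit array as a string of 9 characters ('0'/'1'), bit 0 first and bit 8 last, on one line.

Start: bits=000000000
After insert 'owl': sets bits 6 8 -> bits=000000101
After insert 'dog': sets bits 0 4 -> bits=100010101
After insert 'cow': sets bits 0 1 -> bits=110010101
After insert 'bat': sets bits 7 -> bits=110010111
After insert 'ram': sets bits 0 2 -> bits=111010111

Answer: 111010111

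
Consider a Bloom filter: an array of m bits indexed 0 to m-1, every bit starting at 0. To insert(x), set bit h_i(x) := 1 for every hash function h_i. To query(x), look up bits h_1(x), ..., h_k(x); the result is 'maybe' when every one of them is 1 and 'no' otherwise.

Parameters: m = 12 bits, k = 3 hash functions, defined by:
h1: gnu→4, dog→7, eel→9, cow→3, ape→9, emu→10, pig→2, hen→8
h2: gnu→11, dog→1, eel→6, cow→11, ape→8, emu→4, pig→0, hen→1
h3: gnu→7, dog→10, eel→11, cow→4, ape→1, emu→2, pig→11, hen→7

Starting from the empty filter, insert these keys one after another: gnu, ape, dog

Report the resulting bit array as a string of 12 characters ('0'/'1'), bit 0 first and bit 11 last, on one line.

Start: bits=000000000000
After insert 'gnu': sets bits 4 7 11 -> bits=000010010001
After insert 'ape': sets bits 1 8 9 -> bits=010010011101
After insert 'dog': sets bits 1 7 10 -> bits=010010011111

Answer: 010010011111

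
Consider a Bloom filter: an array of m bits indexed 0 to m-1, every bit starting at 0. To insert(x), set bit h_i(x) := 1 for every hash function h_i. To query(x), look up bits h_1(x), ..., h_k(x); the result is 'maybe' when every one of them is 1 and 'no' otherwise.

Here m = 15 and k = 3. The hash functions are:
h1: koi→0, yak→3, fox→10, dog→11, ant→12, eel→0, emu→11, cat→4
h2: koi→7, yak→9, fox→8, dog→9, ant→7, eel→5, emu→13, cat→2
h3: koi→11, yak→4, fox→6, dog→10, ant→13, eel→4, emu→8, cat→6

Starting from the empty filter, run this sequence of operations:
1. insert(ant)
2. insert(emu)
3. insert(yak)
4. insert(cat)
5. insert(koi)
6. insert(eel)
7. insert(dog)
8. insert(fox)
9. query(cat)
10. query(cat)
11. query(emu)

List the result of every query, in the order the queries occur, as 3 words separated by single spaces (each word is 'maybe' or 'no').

Start: bits=000000000000000
Op 1: insert ant -> sets bits 7 12 13 -> bits=000000010000110
Op 2: insert emu -> sets bits 8 11 13 -> bits=000000011001110
Op 3: insert yak -> sets bits 3 4 9 -> bits=000110011101110
Op 4: insert cat -> sets bits 2 4 6 -> bits=001110111101110
Op 5: insert koi -> sets bits 0 7 11 -> bits=101110111101110
Op 6: insert eel -> sets bits 0 4 5 -> bits=101111111101110
Op 7: insert dog -> sets bits 9 10 11 -> bits=101111111111110
Op 8: insert fox -> sets bits 6 8 10 -> bits=101111111111110
Op 9: query cat -> checks bit2=1, bit4=1, bit6=1 (all 1) -> maybe
Op 10: query cat -> checks bit2=1, bit4=1, bit6=1 (all 1) -> maybe
Op 11: query emu -> checks bit8=1, bit11=1, bit13=1 (all 1) -> maybe
Query results in order: maybe maybe maybe

Answer: maybe maybe maybe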